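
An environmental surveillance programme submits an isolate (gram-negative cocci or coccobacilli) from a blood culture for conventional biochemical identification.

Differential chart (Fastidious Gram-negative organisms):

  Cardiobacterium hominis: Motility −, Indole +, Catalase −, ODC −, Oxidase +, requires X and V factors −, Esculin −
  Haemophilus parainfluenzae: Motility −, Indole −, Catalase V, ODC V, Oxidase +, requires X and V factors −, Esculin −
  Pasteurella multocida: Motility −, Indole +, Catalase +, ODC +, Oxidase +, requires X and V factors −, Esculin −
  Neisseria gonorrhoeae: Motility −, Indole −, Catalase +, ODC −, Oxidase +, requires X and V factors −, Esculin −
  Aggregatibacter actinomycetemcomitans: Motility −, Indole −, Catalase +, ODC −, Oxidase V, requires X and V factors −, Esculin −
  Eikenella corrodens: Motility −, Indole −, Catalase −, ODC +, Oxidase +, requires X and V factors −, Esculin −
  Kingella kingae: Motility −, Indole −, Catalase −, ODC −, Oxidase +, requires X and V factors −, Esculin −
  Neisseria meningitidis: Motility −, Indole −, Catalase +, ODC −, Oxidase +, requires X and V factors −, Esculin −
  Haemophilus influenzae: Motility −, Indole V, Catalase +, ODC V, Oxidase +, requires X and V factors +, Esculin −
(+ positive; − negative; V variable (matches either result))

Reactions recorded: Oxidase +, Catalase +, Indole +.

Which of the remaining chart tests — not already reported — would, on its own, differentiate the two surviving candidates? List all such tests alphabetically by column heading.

requires X and V factors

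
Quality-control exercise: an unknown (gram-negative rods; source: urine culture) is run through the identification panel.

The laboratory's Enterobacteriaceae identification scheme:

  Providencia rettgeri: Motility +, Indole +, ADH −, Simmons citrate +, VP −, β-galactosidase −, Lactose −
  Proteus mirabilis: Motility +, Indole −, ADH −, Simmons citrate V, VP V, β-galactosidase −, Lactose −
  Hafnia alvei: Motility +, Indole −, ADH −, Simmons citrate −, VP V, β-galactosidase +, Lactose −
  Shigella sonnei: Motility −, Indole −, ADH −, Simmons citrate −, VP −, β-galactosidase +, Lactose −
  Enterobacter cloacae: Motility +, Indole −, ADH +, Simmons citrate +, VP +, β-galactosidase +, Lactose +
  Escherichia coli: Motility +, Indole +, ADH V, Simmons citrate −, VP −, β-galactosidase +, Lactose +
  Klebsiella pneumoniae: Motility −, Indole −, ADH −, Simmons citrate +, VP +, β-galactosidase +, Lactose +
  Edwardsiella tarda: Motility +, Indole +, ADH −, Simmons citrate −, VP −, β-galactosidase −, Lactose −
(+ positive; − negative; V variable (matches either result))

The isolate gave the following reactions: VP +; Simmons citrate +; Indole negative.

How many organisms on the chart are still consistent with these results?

VP +: excludes Providencia rettgeri, Shigella sonnei, Escherichia coli, Edwardsiella tarda — 4 left.
Indole −: all 4 remaining candidates are consistent.
Simmons citrate +: excludes Hafnia alvei — 3 left.
Still consistent: Enterobacter cloacae, Klebsiella pneumoniae, Proteus mirabilis.

3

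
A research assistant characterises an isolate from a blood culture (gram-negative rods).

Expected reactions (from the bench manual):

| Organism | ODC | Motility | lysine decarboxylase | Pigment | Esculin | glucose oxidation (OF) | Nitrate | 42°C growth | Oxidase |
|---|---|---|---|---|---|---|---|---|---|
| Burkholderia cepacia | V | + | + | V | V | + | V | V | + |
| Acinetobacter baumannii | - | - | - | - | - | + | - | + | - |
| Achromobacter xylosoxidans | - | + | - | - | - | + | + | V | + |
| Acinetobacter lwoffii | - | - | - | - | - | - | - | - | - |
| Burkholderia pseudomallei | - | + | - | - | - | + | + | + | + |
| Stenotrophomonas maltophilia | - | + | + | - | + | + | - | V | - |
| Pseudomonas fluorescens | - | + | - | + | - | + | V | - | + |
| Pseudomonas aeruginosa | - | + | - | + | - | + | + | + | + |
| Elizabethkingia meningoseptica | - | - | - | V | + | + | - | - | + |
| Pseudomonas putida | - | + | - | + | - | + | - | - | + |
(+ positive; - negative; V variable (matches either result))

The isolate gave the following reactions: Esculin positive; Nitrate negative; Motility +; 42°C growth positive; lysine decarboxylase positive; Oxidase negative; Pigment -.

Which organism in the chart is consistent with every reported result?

Stenotrophomonas maltophilia

Oxidase -: excludes 7 organisms — 3 left.
42°C growth +: excludes Acinetobacter lwoffii — 2 left.
Esculin +: excludes Acinetobacter baumannii — 1 left.
lysine decarboxylase +: the one remaining candidate is consistent.
Nitrate -: the one remaining candidate is consistent.
Pigment -: the one remaining candidate is consistent.
Motility +: the one remaining candidate is consistent.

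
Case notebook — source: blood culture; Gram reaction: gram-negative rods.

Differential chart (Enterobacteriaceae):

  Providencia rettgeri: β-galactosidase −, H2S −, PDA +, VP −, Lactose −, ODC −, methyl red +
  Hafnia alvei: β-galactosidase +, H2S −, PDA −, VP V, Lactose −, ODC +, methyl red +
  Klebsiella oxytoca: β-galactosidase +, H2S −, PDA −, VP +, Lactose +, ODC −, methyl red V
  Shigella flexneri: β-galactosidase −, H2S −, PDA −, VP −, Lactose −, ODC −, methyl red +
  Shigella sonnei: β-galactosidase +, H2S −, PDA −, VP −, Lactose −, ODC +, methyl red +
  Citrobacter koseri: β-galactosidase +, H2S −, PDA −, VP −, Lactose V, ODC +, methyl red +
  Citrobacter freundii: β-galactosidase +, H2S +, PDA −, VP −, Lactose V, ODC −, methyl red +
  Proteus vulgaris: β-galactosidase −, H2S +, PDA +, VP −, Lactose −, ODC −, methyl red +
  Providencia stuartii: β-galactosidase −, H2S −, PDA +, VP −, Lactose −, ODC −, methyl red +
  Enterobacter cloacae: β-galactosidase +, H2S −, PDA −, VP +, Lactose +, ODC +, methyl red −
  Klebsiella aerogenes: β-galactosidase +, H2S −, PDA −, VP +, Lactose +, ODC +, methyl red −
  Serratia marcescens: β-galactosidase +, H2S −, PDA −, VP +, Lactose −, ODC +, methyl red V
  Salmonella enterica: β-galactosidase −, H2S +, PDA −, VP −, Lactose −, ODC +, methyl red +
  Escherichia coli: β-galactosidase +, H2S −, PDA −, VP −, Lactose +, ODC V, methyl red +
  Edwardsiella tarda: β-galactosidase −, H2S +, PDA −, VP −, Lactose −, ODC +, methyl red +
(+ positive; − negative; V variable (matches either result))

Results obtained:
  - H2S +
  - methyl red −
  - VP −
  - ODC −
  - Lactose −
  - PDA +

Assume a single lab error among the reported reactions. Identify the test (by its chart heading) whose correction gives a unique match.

methyl red

As reported, no row in the chart matches all 6 reactions.
Reversing methyl red (to +) → unique match: Proteus vulgaris.
Reversing ODC → still no organism matches.
Reversing H2S → still no organism matches.
Reversing VP → still no organism matches.
Reversing PDA → still no organism matches.
Reversing Lactose → still no organism matches.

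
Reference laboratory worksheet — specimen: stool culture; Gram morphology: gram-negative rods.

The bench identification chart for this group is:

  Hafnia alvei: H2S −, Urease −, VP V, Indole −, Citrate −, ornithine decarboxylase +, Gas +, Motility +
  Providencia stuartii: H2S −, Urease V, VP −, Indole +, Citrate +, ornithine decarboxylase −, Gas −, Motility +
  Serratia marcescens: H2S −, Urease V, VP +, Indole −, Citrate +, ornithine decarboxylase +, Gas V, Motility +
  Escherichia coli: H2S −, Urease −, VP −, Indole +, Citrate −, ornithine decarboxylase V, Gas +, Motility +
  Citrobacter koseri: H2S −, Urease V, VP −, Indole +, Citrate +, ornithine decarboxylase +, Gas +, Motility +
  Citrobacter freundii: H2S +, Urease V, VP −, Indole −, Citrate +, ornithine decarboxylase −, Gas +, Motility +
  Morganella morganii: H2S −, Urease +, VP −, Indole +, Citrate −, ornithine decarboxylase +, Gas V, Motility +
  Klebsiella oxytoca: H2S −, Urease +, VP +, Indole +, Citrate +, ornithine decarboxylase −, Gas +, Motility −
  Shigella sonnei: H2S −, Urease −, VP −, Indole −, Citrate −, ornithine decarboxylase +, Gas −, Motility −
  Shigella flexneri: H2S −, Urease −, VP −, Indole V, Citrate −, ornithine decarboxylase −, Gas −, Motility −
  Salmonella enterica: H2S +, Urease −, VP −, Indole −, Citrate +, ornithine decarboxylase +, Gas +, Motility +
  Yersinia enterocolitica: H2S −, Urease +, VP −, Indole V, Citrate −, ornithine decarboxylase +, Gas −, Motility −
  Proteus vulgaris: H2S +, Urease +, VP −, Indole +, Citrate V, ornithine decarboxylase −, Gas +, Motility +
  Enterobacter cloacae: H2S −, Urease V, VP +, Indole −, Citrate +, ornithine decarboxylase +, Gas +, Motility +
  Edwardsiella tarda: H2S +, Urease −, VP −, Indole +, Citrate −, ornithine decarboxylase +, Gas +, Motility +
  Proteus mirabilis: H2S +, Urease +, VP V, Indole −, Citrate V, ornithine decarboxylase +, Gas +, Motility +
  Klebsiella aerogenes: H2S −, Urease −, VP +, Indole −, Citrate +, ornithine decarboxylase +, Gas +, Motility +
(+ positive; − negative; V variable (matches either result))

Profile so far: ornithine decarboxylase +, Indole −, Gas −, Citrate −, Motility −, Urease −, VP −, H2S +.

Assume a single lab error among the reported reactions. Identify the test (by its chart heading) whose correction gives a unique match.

As reported, no row in the chart matches all 8 reactions.
Reversing Citrate → still no organism matches.
Reversing ornithine decarboxylase → still no organism matches.
Reversing H2S (to −) → unique match: Shigella sonnei.
Reversing Urease → still no organism matches.
Reversing Motility → still no organism matches.
Reversing VP → still no organism matches.
Reversing Indole → still no organism matches.
Reversing Gas → still no organism matches.

H2S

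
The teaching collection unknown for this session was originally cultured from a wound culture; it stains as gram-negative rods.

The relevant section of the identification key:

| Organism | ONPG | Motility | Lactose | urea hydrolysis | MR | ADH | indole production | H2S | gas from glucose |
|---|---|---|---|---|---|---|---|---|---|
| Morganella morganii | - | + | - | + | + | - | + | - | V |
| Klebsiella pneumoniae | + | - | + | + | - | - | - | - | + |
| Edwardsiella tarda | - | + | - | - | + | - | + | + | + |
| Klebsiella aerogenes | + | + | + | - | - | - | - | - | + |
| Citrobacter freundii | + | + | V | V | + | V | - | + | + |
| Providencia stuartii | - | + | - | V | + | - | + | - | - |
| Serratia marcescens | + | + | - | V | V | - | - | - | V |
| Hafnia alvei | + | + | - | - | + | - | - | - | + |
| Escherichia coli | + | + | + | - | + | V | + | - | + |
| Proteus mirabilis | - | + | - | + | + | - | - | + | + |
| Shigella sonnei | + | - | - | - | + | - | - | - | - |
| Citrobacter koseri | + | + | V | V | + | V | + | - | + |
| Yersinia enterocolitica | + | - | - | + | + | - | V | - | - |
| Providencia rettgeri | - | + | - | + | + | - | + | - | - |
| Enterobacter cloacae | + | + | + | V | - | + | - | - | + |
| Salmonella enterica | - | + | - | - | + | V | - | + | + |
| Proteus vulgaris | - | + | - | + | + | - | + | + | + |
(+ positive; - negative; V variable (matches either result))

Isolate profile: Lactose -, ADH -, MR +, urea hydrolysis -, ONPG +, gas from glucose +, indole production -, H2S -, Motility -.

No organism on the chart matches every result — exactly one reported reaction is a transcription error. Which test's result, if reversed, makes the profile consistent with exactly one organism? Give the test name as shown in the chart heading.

As reported, no row in the chart matches all 9 reactions.
Reversing MR → still no organism matches.
Reversing ADH → still no organism matches.
Reversing H2S → still no organism matches.
Reversing Lactose → still no organism matches.
Reversing ONPG → still no organism matches.
Reversing urea hydrolysis → still no organism matches.
Reversing indole production → still no organism matches.
Reversing gas from glucose (to -) → unique match: Shigella sonnei.
Reversing Motility → 2 organisms match (not unique).

gas from glucose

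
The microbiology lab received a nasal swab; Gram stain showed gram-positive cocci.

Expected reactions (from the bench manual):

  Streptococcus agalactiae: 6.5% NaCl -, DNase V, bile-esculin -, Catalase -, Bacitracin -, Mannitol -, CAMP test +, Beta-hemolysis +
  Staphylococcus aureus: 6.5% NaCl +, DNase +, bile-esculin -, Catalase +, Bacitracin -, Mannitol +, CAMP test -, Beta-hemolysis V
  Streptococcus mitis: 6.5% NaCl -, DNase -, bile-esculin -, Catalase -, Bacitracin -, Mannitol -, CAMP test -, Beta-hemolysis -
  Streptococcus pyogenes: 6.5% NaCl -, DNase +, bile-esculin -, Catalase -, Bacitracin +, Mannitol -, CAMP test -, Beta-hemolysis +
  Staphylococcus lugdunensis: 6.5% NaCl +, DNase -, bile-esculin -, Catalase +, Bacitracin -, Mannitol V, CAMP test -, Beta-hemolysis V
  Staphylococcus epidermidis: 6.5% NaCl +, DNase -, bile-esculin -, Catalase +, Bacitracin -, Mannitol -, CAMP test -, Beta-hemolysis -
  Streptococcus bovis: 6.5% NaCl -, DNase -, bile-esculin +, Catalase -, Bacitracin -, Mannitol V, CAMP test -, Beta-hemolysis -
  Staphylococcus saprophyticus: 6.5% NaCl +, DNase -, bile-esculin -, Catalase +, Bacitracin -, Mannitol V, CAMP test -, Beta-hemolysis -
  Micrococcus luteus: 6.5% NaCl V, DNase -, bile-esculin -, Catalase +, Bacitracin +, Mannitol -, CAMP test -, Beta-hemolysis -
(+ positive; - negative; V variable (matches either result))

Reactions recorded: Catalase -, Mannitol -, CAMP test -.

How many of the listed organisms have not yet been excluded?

3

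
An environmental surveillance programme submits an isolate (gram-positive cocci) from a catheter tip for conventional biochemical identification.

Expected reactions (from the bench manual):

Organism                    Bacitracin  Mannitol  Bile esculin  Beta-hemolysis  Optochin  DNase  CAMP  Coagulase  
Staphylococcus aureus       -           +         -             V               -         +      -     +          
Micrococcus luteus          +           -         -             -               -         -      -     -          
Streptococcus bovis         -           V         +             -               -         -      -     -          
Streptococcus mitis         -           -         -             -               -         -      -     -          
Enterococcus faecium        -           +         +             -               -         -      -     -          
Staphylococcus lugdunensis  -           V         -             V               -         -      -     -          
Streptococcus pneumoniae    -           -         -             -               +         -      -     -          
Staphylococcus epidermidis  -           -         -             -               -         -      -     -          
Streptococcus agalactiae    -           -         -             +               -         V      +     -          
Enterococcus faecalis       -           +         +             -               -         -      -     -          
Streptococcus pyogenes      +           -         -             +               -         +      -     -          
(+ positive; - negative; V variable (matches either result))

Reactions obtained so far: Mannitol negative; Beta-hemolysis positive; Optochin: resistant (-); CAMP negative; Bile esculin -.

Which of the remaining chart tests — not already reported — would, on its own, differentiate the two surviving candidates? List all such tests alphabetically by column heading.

Optochin -: excludes Streptococcus pneumoniae — 10 left.
Mannitol -: excludes Staphylococcus aureus, Enterococcus faecium, Enterococcus faecalis — 7 left.
Bile esculin -: excludes Streptococcus bovis — 6 left.
Beta-hemolysis +: excludes Micrococcus luteus, Streptococcus mitis, Staphylococcus epidermidis — 3 left.
CAMP -: excludes Streptococcus agalactiae — 2 left.
Two candidates remain: Staphylococcus lugdunensis and Streptococcus pyogenes.
  Bacitracin: Staphylococcus lugdunensis -, Streptococcus pyogenes + — discriminates.
  DNase: Staphylococcus lugdunensis -, Streptococcus pyogenes + — discriminates.
  Coagulase: - vs - — same for both, does not separate.

Bacitracin, DNase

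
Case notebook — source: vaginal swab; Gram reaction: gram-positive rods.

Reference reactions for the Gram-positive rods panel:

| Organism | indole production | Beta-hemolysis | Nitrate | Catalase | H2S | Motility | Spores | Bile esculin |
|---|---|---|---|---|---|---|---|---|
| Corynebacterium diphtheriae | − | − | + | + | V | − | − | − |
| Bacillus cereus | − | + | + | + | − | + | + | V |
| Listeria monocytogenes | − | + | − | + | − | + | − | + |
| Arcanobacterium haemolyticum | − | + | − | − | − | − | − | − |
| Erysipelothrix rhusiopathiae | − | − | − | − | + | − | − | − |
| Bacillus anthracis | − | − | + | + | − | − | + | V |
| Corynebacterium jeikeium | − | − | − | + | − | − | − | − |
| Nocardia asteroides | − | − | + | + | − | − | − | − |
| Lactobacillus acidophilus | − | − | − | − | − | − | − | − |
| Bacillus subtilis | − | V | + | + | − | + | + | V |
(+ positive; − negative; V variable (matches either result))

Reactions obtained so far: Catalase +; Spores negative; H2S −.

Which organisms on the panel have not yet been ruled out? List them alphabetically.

Corynebacterium diphtheriae, Corynebacterium jeikeium, Listeria monocytogenes, Nocardia asteroides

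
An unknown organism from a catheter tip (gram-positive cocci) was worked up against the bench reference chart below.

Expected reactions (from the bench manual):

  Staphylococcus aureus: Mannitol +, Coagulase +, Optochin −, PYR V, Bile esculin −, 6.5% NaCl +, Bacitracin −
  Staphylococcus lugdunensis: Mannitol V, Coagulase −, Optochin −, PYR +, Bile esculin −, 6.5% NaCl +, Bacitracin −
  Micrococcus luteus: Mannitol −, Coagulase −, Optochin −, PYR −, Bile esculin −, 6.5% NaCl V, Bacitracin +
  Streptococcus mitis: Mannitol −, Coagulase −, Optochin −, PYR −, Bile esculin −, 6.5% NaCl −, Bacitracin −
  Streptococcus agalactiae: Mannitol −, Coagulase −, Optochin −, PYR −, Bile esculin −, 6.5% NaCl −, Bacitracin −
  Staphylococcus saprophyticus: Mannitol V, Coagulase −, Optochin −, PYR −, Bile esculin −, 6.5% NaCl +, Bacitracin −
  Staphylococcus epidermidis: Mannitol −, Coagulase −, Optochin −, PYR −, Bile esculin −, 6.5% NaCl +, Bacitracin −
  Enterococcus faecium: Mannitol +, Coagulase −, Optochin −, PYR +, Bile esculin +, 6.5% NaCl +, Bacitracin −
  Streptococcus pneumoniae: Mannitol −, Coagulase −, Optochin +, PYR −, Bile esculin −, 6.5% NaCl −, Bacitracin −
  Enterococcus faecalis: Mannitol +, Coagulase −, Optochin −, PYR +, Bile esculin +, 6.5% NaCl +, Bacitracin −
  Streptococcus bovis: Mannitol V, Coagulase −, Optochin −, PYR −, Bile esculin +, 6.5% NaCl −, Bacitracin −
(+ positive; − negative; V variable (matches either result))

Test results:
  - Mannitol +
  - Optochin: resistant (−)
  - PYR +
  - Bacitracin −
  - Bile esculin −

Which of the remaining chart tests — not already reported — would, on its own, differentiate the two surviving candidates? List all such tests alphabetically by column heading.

Mannitol +: excludes 5 organisms — 6 left.
Bacitracin −: all 6 remaining candidates are consistent.
Optochin −: all 6 remaining candidates are consistent.
PYR +: excludes Staphylococcus saprophyticus, Streptococcus bovis — 4 left.
Bile esculin −: excludes Enterococcus faecium, Enterococcus faecalis — 2 left.
Two candidates remain: Staphylococcus aureus and Staphylococcus lugdunensis.
  Coagulase: Staphylococcus aureus +, Staphylococcus lugdunensis − — discriminates.
  6.5% NaCl: + vs + — same for both, does not separate.

Coagulase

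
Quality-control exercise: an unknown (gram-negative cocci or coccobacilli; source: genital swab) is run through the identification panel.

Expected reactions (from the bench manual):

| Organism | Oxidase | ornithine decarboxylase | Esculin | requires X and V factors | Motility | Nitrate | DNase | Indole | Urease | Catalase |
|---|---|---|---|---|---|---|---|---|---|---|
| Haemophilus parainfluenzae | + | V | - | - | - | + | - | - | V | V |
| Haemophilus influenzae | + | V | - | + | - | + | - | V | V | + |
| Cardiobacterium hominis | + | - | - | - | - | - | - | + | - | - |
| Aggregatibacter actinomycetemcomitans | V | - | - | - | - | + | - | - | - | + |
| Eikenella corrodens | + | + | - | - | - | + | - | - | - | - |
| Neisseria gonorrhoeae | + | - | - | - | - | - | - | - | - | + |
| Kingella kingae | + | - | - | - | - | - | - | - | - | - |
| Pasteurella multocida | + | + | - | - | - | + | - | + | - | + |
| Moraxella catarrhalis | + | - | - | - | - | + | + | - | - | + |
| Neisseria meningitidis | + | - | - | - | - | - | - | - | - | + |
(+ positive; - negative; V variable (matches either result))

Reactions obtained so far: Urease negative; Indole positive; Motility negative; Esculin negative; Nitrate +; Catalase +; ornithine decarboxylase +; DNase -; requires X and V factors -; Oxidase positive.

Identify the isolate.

Pasteurella multocida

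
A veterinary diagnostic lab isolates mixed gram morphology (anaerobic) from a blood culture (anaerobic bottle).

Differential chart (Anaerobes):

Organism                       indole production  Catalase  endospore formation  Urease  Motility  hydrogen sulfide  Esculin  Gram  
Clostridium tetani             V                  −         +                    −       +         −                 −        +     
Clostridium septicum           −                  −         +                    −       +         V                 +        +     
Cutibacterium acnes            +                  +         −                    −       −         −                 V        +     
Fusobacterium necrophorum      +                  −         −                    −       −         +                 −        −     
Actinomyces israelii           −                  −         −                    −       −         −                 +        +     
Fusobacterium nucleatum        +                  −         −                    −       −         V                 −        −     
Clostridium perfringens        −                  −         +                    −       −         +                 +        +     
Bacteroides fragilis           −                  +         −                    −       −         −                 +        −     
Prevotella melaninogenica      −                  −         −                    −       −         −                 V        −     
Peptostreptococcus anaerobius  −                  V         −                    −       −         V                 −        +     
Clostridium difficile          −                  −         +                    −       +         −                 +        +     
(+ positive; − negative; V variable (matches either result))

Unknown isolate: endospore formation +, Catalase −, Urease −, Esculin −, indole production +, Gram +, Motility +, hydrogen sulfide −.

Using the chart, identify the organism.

Clostridium tetani

Urease −: all 11 remaining candidates are consistent.
hydrogen sulfide −: excludes Fusobacterium necrophorum, Clostridium perfringens — 9 left.
indole production +: excludes 6 organisms — 3 left.
Motility +: excludes Cutibacterium acnes, Fusobacterium nucleatum — 1 left.
Gram +: the one remaining candidate is consistent.
Esculin −: the one remaining candidate is consistent.
Catalase −: the one remaining candidate is consistent.
endospore formation +: the one remaining candidate is consistent.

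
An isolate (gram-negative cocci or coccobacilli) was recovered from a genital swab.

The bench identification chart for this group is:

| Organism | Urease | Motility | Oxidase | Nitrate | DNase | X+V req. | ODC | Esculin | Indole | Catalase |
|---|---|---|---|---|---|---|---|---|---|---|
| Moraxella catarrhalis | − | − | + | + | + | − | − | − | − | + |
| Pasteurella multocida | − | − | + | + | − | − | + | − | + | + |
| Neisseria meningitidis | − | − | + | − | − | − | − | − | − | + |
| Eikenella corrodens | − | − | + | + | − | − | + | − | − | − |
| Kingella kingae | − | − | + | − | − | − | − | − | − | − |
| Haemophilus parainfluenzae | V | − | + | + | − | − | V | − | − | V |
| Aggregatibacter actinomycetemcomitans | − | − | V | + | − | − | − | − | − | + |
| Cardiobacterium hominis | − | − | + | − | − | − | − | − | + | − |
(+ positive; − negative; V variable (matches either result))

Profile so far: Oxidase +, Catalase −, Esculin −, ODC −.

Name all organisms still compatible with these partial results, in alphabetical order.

Cardiobacterium hominis, Haemophilus parainfluenzae, Kingella kingae

Esculin −: all 8 remaining candidates are consistent.
ODC −: excludes Pasteurella multocida, Eikenella corrodens — 6 left.
Oxidase +: all 6 remaining candidates are consistent.
Catalase −: excludes Moraxella catarrhalis, Neisseria meningitidis, Aggregatibacter actinomycetemcomitans — 3 left.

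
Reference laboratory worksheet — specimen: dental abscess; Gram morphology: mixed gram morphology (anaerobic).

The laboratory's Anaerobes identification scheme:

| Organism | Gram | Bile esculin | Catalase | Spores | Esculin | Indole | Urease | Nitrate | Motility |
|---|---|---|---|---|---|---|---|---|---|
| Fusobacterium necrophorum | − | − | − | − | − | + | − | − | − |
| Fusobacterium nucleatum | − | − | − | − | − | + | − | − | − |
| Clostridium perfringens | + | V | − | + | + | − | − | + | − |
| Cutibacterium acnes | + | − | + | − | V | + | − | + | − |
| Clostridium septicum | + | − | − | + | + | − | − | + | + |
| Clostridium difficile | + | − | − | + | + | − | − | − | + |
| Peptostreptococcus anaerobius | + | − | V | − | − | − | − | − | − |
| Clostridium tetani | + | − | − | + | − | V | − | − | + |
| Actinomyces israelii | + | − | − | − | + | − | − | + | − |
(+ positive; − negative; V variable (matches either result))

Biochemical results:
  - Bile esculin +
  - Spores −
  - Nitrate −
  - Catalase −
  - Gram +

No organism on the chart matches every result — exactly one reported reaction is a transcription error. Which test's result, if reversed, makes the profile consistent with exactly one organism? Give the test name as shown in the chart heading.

Bile esculin

As reported, no row in the chart matches all 5 reactions.
Reversing Spores → still no organism matches.
Reversing Nitrate → still no organism matches.
Reversing Bile esculin (to −) → unique match: Peptostreptococcus anaerobius.
Reversing Gram → still no organism matches.
Reversing Catalase → still no organism matches.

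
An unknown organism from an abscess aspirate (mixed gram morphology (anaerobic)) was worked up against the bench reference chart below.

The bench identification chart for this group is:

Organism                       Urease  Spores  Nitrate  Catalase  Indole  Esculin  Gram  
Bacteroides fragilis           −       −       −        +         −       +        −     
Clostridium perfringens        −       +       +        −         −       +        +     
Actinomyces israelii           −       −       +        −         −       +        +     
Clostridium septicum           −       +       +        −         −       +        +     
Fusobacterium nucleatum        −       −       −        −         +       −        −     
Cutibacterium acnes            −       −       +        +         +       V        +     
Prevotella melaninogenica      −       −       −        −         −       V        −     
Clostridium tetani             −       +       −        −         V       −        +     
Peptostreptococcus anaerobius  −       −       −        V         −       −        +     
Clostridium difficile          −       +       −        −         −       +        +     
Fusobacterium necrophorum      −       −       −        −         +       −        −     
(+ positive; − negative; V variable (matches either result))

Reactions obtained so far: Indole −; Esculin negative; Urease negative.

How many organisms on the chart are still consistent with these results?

Esculin −: excludes 5 organisms — 6 left.
Indole −: excludes Fusobacterium nucleatum, Cutibacterium acnes, Fusobacterium necrophorum — 3 left.
Urease −: all 3 remaining candidates are consistent.
Still consistent: Clostridium tetani, Peptostreptococcus anaerobius, Prevotella melaninogenica.

3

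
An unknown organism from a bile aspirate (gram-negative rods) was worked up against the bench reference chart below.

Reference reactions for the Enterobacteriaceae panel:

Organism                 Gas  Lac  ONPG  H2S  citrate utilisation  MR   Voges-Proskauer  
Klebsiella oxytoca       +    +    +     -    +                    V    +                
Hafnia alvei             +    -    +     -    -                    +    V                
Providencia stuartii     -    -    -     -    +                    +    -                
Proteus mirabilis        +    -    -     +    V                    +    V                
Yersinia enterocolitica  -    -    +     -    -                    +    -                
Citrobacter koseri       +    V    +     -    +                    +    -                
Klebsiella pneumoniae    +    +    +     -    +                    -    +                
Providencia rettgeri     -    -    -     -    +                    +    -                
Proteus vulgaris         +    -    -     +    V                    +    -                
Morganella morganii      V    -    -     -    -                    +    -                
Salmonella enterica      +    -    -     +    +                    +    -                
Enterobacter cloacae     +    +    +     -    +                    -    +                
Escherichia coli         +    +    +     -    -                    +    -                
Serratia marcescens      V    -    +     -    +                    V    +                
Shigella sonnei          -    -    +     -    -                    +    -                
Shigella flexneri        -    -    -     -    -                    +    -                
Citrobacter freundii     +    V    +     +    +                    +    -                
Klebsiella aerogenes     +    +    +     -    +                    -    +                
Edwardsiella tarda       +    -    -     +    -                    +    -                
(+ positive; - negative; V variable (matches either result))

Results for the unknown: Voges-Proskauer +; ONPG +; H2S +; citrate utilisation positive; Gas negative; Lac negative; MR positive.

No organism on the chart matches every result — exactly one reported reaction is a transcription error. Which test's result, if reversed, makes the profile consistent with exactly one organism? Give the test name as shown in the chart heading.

H2S

As reported, no row in the chart matches all 7 reactions.
Reversing ONPG → still no organism matches.
Reversing citrate utilisation → still no organism matches.
Reversing H2S (to -) → unique match: Serratia marcescens.
Reversing Gas → still no organism matches.
Reversing Lac → still no organism matches.
Reversing MR → still no organism matches.
Reversing Voges-Proskauer → still no organism matches.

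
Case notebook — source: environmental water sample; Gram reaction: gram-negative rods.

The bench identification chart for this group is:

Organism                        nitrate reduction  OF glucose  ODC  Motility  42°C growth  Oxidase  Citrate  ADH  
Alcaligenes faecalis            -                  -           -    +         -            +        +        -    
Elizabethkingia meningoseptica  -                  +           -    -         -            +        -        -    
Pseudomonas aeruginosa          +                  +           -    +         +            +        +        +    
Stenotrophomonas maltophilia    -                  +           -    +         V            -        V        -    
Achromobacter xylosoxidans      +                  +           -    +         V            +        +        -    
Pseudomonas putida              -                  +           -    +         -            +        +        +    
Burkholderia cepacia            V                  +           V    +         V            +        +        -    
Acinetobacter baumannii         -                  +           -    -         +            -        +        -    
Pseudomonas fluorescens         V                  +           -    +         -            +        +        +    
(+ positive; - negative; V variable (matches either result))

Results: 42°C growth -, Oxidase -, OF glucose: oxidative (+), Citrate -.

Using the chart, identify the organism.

Stenotrophomonas maltophilia

Citrate -: excludes 7 organisms — 2 left.
42°C growth -: all 2 remaining candidates are consistent.
OF glucose +: all 2 remaining candidates are consistent.
Oxidase -: excludes Elizabethkingia meningoseptica — 1 left.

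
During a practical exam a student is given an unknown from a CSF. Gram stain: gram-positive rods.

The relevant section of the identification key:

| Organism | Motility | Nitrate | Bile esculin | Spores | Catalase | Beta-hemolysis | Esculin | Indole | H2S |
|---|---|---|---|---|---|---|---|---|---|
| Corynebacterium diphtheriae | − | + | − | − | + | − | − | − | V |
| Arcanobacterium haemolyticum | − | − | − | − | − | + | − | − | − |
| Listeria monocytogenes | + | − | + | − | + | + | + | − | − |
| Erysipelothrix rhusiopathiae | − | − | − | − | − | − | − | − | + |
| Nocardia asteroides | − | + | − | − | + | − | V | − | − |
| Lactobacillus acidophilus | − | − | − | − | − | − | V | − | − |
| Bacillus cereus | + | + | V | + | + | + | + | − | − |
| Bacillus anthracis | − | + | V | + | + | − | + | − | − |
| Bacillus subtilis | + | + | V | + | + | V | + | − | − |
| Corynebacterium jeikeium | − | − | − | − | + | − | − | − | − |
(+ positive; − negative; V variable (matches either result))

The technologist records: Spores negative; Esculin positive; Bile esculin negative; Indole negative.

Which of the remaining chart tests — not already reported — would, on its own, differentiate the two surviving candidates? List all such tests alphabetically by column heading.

Indole −: all 10 remaining candidates are consistent.
Bile esculin −: excludes Listeria monocytogenes — 9 left.
Esculin +: excludes Corynebacterium diphtheriae, Arcanobacterium haemolyticum, Erysipelothrix rhusiopathiae, Corynebacterium jeikeium — 5 left.
Spores −: excludes Bacillus cereus, Bacillus anthracis, Bacillus subtilis — 2 left.
Two candidates remain: Lactobacillus acidophilus and Nocardia asteroides.
  Motility: − vs − — same for both, does not separate.
  Nitrate: Lactobacillus acidophilus −, Nocardia asteroides + — discriminates.
  Catalase: Lactobacillus acidophilus −, Nocardia asteroides + — discriminates.
  Beta-hemolysis: − vs − — same for both, does not separate.
  H2S: − vs − — same for both, does not separate.

Catalase, Nitrate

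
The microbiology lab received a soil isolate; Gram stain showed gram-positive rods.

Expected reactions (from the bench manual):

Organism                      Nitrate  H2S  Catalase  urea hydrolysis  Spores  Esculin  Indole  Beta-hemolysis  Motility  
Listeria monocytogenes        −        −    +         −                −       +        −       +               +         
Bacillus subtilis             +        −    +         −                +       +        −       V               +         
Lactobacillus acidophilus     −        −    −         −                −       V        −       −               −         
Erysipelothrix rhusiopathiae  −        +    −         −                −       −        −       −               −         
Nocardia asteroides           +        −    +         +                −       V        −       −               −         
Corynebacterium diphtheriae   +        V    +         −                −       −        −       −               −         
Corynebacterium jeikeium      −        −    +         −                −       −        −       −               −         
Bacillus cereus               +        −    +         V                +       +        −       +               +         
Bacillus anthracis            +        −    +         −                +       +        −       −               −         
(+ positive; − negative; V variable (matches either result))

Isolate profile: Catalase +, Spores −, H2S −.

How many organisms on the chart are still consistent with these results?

Spores −: excludes Bacillus subtilis, Bacillus cereus, Bacillus anthracis — 6 left.
H2S −: excludes Erysipelothrix rhusiopathiae — 5 left.
Catalase +: excludes Lactobacillus acidophilus — 4 left.
Still consistent: Corynebacterium diphtheriae, Corynebacterium jeikeium, Listeria monocytogenes, Nocardia asteroides.

4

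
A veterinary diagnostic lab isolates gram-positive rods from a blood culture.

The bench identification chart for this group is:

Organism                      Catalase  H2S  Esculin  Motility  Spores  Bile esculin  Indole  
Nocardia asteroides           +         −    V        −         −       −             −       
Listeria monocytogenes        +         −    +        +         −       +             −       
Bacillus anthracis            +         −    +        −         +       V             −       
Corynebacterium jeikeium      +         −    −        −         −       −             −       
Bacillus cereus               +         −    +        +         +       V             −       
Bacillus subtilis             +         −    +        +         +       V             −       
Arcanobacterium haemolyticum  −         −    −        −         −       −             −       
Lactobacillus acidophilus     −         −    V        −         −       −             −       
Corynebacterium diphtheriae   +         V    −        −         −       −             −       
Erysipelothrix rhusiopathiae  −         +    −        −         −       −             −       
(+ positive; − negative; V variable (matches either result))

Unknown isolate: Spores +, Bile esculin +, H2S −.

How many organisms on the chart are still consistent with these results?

3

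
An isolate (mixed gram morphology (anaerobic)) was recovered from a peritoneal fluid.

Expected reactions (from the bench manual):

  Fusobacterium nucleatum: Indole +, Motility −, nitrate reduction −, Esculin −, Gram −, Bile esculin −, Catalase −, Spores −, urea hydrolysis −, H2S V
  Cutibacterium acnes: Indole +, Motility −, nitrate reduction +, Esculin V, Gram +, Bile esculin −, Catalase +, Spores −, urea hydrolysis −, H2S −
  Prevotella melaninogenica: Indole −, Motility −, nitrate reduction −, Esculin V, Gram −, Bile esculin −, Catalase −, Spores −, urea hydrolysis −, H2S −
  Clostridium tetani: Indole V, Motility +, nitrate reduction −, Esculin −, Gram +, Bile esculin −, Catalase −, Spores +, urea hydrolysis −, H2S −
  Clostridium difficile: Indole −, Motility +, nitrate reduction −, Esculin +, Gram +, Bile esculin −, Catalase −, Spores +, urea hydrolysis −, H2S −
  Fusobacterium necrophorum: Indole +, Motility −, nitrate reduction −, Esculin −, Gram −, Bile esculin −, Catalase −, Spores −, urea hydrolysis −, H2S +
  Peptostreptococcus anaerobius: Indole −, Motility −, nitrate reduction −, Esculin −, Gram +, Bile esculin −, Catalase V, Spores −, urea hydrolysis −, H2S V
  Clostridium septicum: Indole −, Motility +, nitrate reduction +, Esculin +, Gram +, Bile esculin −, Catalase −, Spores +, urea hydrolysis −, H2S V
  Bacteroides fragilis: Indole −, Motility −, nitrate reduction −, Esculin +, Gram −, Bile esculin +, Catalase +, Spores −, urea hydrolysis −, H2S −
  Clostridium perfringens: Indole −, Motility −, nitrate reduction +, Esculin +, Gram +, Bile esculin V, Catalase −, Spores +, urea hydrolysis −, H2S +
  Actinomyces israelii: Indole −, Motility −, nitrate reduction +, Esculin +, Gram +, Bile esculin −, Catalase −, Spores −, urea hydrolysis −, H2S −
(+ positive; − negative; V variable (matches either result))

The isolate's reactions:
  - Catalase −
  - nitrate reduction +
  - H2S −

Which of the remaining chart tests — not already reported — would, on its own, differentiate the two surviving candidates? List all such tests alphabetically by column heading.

Catalase −: excludes Cutibacterium acnes, Bacteroides fragilis — 9 left.
H2S −: excludes Fusobacterium necrophorum, Clostridium perfringens — 7 left.
nitrate reduction +: excludes 5 organisms — 2 left.
Two candidates remain: Actinomyces israelii and Clostridium septicum.
  Indole: − vs − — same for both, does not separate.
  Motility: Actinomyces israelii −, Clostridium septicum + — discriminates.
  Esculin: + vs + — same for both, does not separate.
  Gram: + vs + — same for both, does not separate.
  Bile esculin: − vs − — same for both, does not separate.
  Spores: Actinomyces israelii −, Clostridium septicum + — discriminates.
  urea hydrolysis: − vs − — same for both, does not separate.

Motility, Spores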